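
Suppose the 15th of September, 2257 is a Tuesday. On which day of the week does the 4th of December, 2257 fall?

September 2257: 30 − 15 = 15 days remain.
Then October (31), November (30): 31 + 30 = 61 days.
December 1–4, 2257: 4 days.
Total: 15 + 61 + 4 = 80 days.
80 mod 7 = 3, so 3 days after Tuesday is Friday.

Friday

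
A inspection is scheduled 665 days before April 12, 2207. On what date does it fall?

June 16, 2205

Count 665 days before April 12, 2207:
June 2205: 30 − 16 = 14 days remain.
Then 21 full months totalling 639 days.
April 1–12, 2207: 12 days.
Total: 14 + 639 + 12 = 665 days.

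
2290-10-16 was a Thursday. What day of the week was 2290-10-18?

Within October 2290: 18 − 16 = 2 days.
2 mod 7 = 2, so 2 days after Thursday is Saturday.

Saturday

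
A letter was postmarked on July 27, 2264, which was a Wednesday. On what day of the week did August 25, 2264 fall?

Thursday

July 2264: 31 − 27 = 4 days remain.
August 1–25, 2264: 25 days.
Total: 4 + 25 = 29 days.
29 mod 7 = 1, so 1 day after Wednesday is Thursday.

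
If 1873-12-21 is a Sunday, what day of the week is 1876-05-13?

December 21, 1873 → December 21, 1874: 365 days.
December 21, 1874 → December 21, 1875: 365 days.
December 1875: 31 − 21 = 10 days remain.
Then January (31), February 1876 (29), March (31), April (30): 31 + 29 + 31 + 30 = 121 days.
May 1–13, 1876: 13 days.
Residual: 144 days.
Total: 874 days.
874 mod 7 = 6, so 6 days after Sunday is Saturday.

Saturday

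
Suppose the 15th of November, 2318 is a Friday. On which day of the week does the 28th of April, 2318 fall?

Count forward from the earlier date (April 28, 2318) to the later (November 15, 2318):
April 2318: 30 − 28 = 2 days remain.
Then May (31), June (30), July (31), August (31), September (30), October (31): 31 + 30 + 31 + 31 + 30 + 31 = 184 days.
November 1–15, 2318: 15 days.
Total: 2 + 184 + 15 = 201 days.
201 mod 7 = 5, so 5 days before Friday is Sunday.

Sunday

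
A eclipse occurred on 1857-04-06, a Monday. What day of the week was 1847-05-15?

Saturday

Count forward from the earlier date (May 15, 1847) to the later (April 6, 1857):
Day-of-year of May 15, 1847: 135.
Day-of-year of April 6, 1857: 96.
1847 has 365 days, so 365 − 135 = 230 days remain in 1847.
Full years 1848–1856: 6 common + 3 leap = 6×365 + 3×366 = 3288 days.
Total: 230 + 3288 + 96 = 3614 days.
3614 mod 7 = 2, so 2 days before Monday is Saturday.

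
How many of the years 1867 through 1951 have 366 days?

Years divisible by 4: 1868, 1872, …, 1948 — 21 in all.
Of these, 1900 is divisible by 100 but not 400, so not leap.
Leap years: 21 − 1 = 20.

20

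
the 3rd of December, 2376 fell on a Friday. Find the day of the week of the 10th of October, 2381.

December 3, 2376 → December 3, 2377: 365 days.
December 3, 2377 → December 3, 2378: 365 days.
December 3, 2378 → December 3, 2379: 365 days.
December 3, 2379 → December 3, 2380: 366 days (2380 is a leap year).
December 2380: 31 − 3 = 28 days remain.
Then 9 full months totalling 273 days.
October 1–10, 2381: 10 days.
Residual: 311 days.
Total: 1772 days.
1772 mod 7 = 1, so 1 day after Friday is Saturday.

Saturday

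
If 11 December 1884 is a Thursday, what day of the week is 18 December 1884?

Within December 1884: 18 − 11 = 7 days.
7 is a multiple of 7, so 18 December 1884 falls on the same weekday: Thursday.

Thursday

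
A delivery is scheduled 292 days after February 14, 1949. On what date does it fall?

December 3, 1949

Count 292 days after February 14, 1949:
February 1949: 28 − 14 = 14 days remain (1949 is not a leap year, so February has 28 days).
Then 9 full months totalling 275 days.
December 1–3, 1949: 3 days.
Total: 14 + 275 + 3 = 292 days.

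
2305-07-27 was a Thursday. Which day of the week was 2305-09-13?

July 2305: 31 − 27 = 4 days remain.
Then August (31): 31 days.
September 1–13, 2305: 13 days.
Total: 4 + 31 + 13 = 48 days.
48 mod 7 = 6, so 6 days after Thursday is Wednesday.

Wednesday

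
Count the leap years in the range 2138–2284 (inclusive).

36

Years divisible by 4: 2140, 2144, …, 2284 — 37 in all.
Of these, 2200 is divisible by 100 but not 400, so not leap.
Leap years: 37 − 1 = 36.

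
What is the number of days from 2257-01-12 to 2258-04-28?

471

January 2257: 31 − 12 = 19 days remain.
Then 14 full months totalling 424 days.
April 1–28, 2258: 28 days.
Total: 19 + 424 + 28 = 471 days.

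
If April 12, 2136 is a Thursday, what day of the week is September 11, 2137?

Wednesday

April 12, 2136 → April 12, 2137: 365 days.
April 2137: 30 − 12 = 18 days remain.
Then May (31), June (30), July (31), August (31): 31 + 30 + 31 + 31 = 123 days.
September 1–11, 2137: 11 days.
Residual: 152 days.
Total: 517 days.
517 mod 7 = 6, so 6 days after Thursday is Wednesday.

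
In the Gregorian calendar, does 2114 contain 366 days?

No

2114 is not a leap year.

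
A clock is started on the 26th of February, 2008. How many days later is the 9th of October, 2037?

10818

From February 26, 2008 to February 26, 2037: 29 years, of which 8 contain a Feb 29 — 21×365 + 8×366 = 10593 days.
February 2037: 28 − 26 = 2 days remain (2037 is not a leap year, so February has 28 days).
Then March (31), April (30), May (31), June (30), July (31), August (31), September (30): 31 + 30 + 31 + 30 + 31 + 31 + 30 = 214 days.
October 1–9, 2037: 9 days.
Residual: 225 days.
Total: 10818 days.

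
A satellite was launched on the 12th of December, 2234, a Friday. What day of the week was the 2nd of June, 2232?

Count forward from the earlier date (June 2, 2232) to the later (December 12, 2234):
June 2, 2232 → June 2, 2233: 365 days.
June 2, 2233 → June 2, 2234: 365 days.
June 2234: 30 − 2 = 28 days remain.
Then July (31), August (31), September (30), October (31), November (30): 31 + 31 + 30 + 31 + 30 = 153 days.
December 1–12, 2234: 12 days.
Residual: 193 days.
Total: 923 days.
923 mod 7 = 6, so 6 days before Friday is Saturday.

Saturday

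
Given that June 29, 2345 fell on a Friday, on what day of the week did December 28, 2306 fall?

Count forward from the earlier date (December 28, 2306) to the later (June 29, 2345):
From December 28, 2306 to December 28, 2344: 38 years, of which 10 contain a Feb 29 — 28×365 + 10×366 = 13880 days.
December 2344: 31 − 28 = 3 days remain.
Then January (31), February 2345 (28), March (31), April (30), May (31): 31 + 28 + 31 + 30 + 31 = 151 days.
June 1–29, 2345: 29 days.
Residual: 183 days.
Total: 14063 days.
14063 is a multiple of 7, so December 28, 2306 falls on the same weekday: Friday.

Friday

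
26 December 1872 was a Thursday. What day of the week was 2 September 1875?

Thursday

Day-of-year of December 26, 1872: 361.
Day-of-year of September 2, 1875: 245.
1872 has 366 days, so 366 − 361 = 5 days remain in 1872.
Full years: 1873: 365; 1874: 365. Sum = 730.
Total: 5 + 730 + 245 = 980 days.
980 is a multiple of 7, so 2 September 1875 falls on the same weekday: Thursday.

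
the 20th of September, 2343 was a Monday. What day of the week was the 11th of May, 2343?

Count forward from the earlier date (May 11, 2343) to the later (September 20, 2343):
May 2343: 31 − 11 = 20 days remain.
Then June (30), July (31), August (31): 30 + 31 + 31 = 92 days.
September 1–20, 2343: 20 days.
Total: 20 + 92 + 20 = 132 days.
132 mod 7 = 6, so 6 days before Monday is Tuesday.

Tuesday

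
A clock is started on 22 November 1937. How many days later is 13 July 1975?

From November 22, 1937 to November 22, 1974: 37 years, of which 9 contain a Feb 29 — 28×365 + 9×366 = 13514 days.
November 1974: 30 − 22 = 8 days remain.
Then December (31), January (31), February 1975 (28), March (31), April (30), May (31), June (30): 31 + 31 + 28 + 31 + 30 + 31 + 30 = 212 days.
July 1–13, 1975: 13 days.
Residual: 233 days.
Total: 13747 days.

13747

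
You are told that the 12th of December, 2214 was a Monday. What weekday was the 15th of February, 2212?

Count forward from the earlier date (February 15, 2212) to the later (December 12, 2214):
Day-of-year of February 15, 2212: 46.
Day-of-year of December 12, 2214: 346.
2212 has 366 days, so 366 − 46 = 320 days remain in 2212.
Full years: 2213: 365. Sum = 365.
Total: 320 + 365 + 346 = 1031 days.
1031 mod 7 = 2, so 2 days before Monday is Saturday.

Saturday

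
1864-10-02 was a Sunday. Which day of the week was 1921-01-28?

From October 2, 1864 to October 2, 1920: 56 years, of which 13 contain a Feb 29 — 43×365 + 13×366 = 20453 days.
(1900 is not a leap year (divisible by 100 but not 400).)
October 1920: 31 − 2 = 29 days remain.
Then November (30), December (31): 30 + 31 = 61 days.
January 1–28, 1921: 28 days.
Residual: 118 days.
Total: 20571 days.
20571 mod 7 = 5, so 5 days after Sunday is Friday.

Friday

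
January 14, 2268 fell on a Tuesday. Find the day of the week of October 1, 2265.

Sunday

Count forward from the earlier date (October 1, 2265) to the later (January 14, 2268):
October 1, 2265 → October 1, 2266: 365 days.
October 1, 2266 → October 1, 2267: 365 days.
October 2267: 31 − 1 = 30 days remain.
Then November (30), December (31): 30 + 31 = 61 days.
January 1–14, 2268: 14 days.
Residual: 105 days.
Total: 835 days.
835 mod 7 = 2, so 2 days before Tuesday is Sunday.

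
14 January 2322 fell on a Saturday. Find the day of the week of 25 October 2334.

From January 14, 2322 to January 14, 2334: 12 years, of which 3 contain a Feb 29 — 9×365 + 3×366 = 4383 days.
January 2334: 31 − 14 = 17 days remain.
Then February 2334 (28), March (31), April (30), May (31), June (30), July (31), August (31), September (30): 28 + 31 + 30 + 31 + 30 + 31 + 31 + 30 = 242 days.
October 1–25, 2334: 25 days.
Residual: 284 days.
Total: 4667 days.
4667 mod 7 = 5, so 5 days after Saturday is Thursday.

Thursday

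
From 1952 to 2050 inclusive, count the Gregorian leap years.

Years divisible by 4: 1952, 1956, …, 2048 — 25 in all.
2000 is divisible by 400, so still leap.
No century exceptions apply. Count: 25.

25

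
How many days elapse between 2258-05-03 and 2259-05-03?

365

May 3, 2258 → May 3, 2259: 365 days.
Total: 365 days.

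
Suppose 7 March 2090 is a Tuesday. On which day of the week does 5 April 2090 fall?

Wednesday

March 2090: 31 − 7 = 24 days remain.
April 1–5, 2090: 5 days.
Total: 24 + 5 = 29 days.
29 mod 7 = 1, so 1 day after Tuesday is Wednesday.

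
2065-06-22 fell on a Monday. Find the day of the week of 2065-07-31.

June 2065: 30 − 22 = 8 days remain.
July 1–31, 2065: 31 days.
Total: 8 + 31 = 39 days.
39 mod 7 = 4, so 4 days after Monday is Friday.

Friday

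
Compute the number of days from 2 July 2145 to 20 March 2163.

Day-of-year of July 2, 2145: 183.
Day-of-year of March 20, 2163: 79.
2145 has 365 days, so 365 − 183 = 182 days remain in 2145.
Full years 2146–2162: 13 common + 4 leap = 13×365 + 4×366 = 6209 days.
Total: 182 + 6209 + 79 = 6470 days.

6470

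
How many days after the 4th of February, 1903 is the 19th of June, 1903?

135

February 1903: 28 − 4 = 24 days remain (1903 is not a leap year, so February has 28 days).
Then March (31), April (30), May (31): 31 + 30 + 31 = 92 days.
June 1–19, 1903: 19 days.
Total: 24 + 92 + 19 = 135 days.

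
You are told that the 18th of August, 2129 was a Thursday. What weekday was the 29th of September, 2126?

Count forward from the earlier date (September 29, 2126) to the later (August 18, 2129):
Day-of-year of September 29, 2126: 272.
Day-of-year of August 18, 2129: 230.
2126 has 365 days, so 365 − 272 = 93 days remain in 2126.
Full years: 2127: 365; 2128: 366. Sum = 731.
Total: 93 + 731 + 230 = 1054 days.
1054 mod 7 = 4, so 4 days before Thursday is Sunday.

Sunday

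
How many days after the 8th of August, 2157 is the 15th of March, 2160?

August 8, 2157 → August 8, 2158: 365 days.
August 8, 2158 → August 8, 2159: 365 days.
August 2159: 31 − 8 = 23 days remain.
Then September (30), October (31), November (30), December (31), January (31), February 2160 (29): 30 + 31 + 30 + 31 + 31 + 29 = 182 days.
March 1–15, 2160: 15 days.
Residual: 220 days.
Total: 950 days.

950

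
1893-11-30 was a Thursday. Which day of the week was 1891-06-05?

Count forward from the earlier date (June 5, 1891) to the later (November 30, 1893):
Day-of-year of June 5, 1891: 156.
Day-of-year of November 30, 1893: 334.
1891 has 365 days, so 365 − 156 = 209 days remain in 1891.
Full years: 1892: 366. Sum = 366.
Total: 209 + 366 + 334 = 909 days.
909 mod 7 = 6, so 6 days before Thursday is Friday.

Friday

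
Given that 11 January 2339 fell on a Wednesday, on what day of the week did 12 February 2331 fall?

Count forward from the earlier date (February 12, 2331) to the later (January 11, 2339):
Day-of-year of February 12, 2331: 43.
Day-of-year of January 11, 2339: 11.
2331 has 365 days, so 365 − 43 = 322 days remain in 2331.
Full years 2332–2338: 5 common + 2 leap = 5×365 + 2×366 = 2557 days.
Total: 322 + 2557 + 11 = 2890 days.
2890 mod 7 = 6, so 6 days before Wednesday is Thursday.

Thursday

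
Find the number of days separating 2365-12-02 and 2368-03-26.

845

December 2, 2365 → December 2, 2366: 365 days.
December 2, 2366 → December 2, 2367: 365 days.
December 2367: 31 − 2 = 29 days remain.
Then January (31), February 2368 (29): 31 + 29 = 60 days.
March 1–26, 2368: 26 days.
Residual: 115 days.
Total: 845 days.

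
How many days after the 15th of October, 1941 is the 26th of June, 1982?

Day-of-year of October 15, 1941: 288.
Day-of-year of June 26, 1982: 177.
1941 has 365 days, so 365 − 288 = 77 days remain in 1941.
Full years 1942–1981: 30 common + 10 leap = 30×365 + 10×366 = 14610 days.
Total: 77 + 14610 + 177 = 14864 days.

14864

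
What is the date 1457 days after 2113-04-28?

2117-04-24

Count 1457 days after April 28, 2113:
April 28, 2113 → April 28, 2114: 365 days.
April 28, 2114 → April 28, 2115: 365 days.
April 28, 2115 → April 28, 2116: 366 days (2116 is a leap year).
April 2116: 30 − 28 = 2 days remain.
Then 11 full months totalling 335 days.
April 1–24, 2117: 24 days.
Residual: 361 days.
Total: 1457 days.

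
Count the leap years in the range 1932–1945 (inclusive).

4

Years divisible by 4 in [1932, 1945]: 1932, 1936, 1940, 1944.
No century exceptions apply. Count: 4.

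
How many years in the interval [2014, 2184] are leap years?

Years divisible by 4: 2016, 2020, …, 2184 — 43 in all.
Of these, 2100 is divisible by 100 but not 400, so not leap.
Leap years: 43 − 1 = 42.

42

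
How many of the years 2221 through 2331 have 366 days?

26

Years divisible by 4: 2224, 2228, …, 2328 — 27 in all.
Of these, 2300 is divisible by 100 but not 400, so not leap.
Leap years: 27 − 1 = 26.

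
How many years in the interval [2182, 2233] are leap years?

12

Years divisible by 4: 2184, 2188, …, 2232 — 13 in all.
Of these, 2200 is divisible by 100 but not 400, so not leap.
Leap years: 13 − 1 = 12.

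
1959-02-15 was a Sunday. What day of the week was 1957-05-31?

Friday

Count forward from the earlier date (May 31, 1957) to the later (February 15, 1959):
May 1957: 31 − 31 = 0 days remain.
Then 20 full months totalling 610 days.
February 1–15, 1959: 15 days (1959 is not a leap year).
Total: 0 + 610 + 15 = 625 days.
625 mod 7 = 2, so 2 days before Sunday is Friday.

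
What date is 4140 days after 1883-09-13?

1895-01-13

Count 4140 days after September 13, 1883:
Day-of-year of September 13, 1883: 256.
Day-of-year of January 13, 1895: 13.
1883 has 365 days, so 365 − 256 = 109 days remain in 1883.
Full years 1884–1894: 8 common + 3 leap = 8×365 + 3×366 = 4018 days.
Total: 109 + 4018 + 13 = 4140 days.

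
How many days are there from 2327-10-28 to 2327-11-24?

October 2327: 31 − 28 = 3 days remain.
November 1–24, 2327: 24 days.
Total: 3 + 24 = 27 days.

27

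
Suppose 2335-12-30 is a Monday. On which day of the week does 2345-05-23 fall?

Day-of-year of December 30, 2335: 364.
Day-of-year of May 23, 2345: 143.
2335 has 365 days, so 365 − 364 = 1 days remain in 2335.
Full years 2336–2344: 6 common + 3 leap = 6×365 + 3×366 = 3288 days.
Total: 1 + 3288 + 143 = 3432 days.
3432 mod 7 = 2, so 2 days after Monday is Wednesday.

Wednesday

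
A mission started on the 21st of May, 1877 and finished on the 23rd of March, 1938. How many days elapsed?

22220

Day-of-year of May 21, 1877: 141.
Day-of-year of March 23, 1938: 82.
1877 has 365 days, so 365 − 141 = 224 days remain in 1877.
Full years 1878–1937: 46 common + 14 leap = 46×365 + 14×366 = 21914 days.
Total: 224 + 21914 + 82 = 22220 days.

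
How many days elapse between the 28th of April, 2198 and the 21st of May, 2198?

April 2198: 30 − 28 = 2 days remain.
May 1–21, 2198: 21 days.
Total: 2 + 21 = 23 days.

23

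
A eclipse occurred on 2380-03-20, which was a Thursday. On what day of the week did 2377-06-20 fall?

Count forward from the earlier date (June 20, 2377) to the later (March 20, 2380):
Day-of-year of June 20, 2377: 171.
Day-of-year of March 20, 2380: 80.
2377 has 365 days, so 365 − 171 = 194 days remain in 2377.
Full years: 2378: 365; 2379: 365. Sum = 730.
Total: 194 + 730 + 80 = 1004 days.
1004 mod 7 = 3, so 3 days before Thursday is Monday.

Monday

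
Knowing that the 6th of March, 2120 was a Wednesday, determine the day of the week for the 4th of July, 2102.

Count forward from the earlier date (July 4, 2102) to the later (March 6, 2120):
From July 4, 2102 to July 4, 2119: 17 years, of which 4 contain a Feb 29 — 13×365 + 4×366 = 6209 days.
July 2119: 31 − 4 = 27 days remain.
Then August (31), September (30), October (31), November (30), December (31), January (31), February 2120 (29): 31 + 30 + 31 + 30 + 31 + 31 + 29 = 213 days.
March 1–6, 2120: 6 days.
Residual: 246 days.
Total: 6455 days.
6455 mod 7 = 1, so 1 day before Wednesday is Tuesday.

Tuesday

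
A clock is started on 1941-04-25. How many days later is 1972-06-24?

Day-of-year of April 25, 1941: 115.
Day-of-year of June 24, 1972: 176.
1941 has 365 days, so 365 − 115 = 250 days remain in 1941.
Full years 1942–1971: 23 common + 7 leap = 23×365 + 7×366 = 10957 days.
Total: 250 + 10957 + 176 = 11383 days.

11383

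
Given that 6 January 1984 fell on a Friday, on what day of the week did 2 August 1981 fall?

Sunday

Count forward from the earlier date (August 2, 1981) to the later (January 6, 1984):
Day-of-year of August 2, 1981: 214.
Day-of-year of January 6, 1984: 6.
1981 has 365 days, so 365 − 214 = 151 days remain in 1981.
Full years: 1982: 365; 1983: 365. Sum = 730.
Total: 151 + 730 + 6 = 887 days.
887 mod 7 = 5, so 5 days before Friday is Sunday.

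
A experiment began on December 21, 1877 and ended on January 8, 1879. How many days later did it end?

383

December 21, 1877 → December 21, 1878: 365 days.
December 1878: 31 − 21 = 10 days remain.
January 1–8, 1879: 8 days.
Residual: 18 days.
Total: 383 days.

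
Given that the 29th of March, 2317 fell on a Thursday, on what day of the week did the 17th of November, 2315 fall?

Wednesday

Count forward from the earlier date (November 17, 2315) to the later (March 29, 2317):
November 2315: 30 − 17 = 13 days remain.
Then 15 full months totalling 456 days.
March 1–29, 2317: 29 days.
Total: 13 + 456 + 29 = 498 days.
498 mod 7 = 1, so 1 day before Thursday is Wednesday.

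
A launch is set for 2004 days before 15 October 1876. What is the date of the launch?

21 April 1871

Count 2004 days before October 15, 1876:
Day-of-year of April 21, 1871: 111.
Day-of-year of October 15, 1876: 289.
1871 has 365 days, so 365 − 111 = 254 days remain in 1871.
Full years: 1872: 366; 1873: 365; 1874: 365; 1875: 365. Sum = 1461.
Total: 254 + 1461 + 289 = 2004 days.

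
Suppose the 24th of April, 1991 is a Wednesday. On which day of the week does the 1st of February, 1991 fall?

Count forward from the earlier date (February 1, 1991) to the later (April 24, 1991):
February 1991: 28 − 1 = 27 days remain (1991 is not a leap year, so February has 28 days).
Then March (31): 31 days.
April 1–24, 1991: 24 days.
Total: 27 + 31 + 24 = 82 days.
82 mod 7 = 5, so 5 days before Wednesday is Friday.

Friday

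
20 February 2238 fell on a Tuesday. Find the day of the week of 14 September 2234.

Sunday

Count forward from the earlier date (September 14, 2234) to the later (February 20, 2238):
Day-of-year of September 14, 2234: 257.
Day-of-year of February 20, 2238: 51.
2234 has 365 days, so 365 − 257 = 108 days remain in 2234.
Full years: 2235: 365; 2236: 366; 2237: 365. Sum = 1096.
Total: 108 + 1096 + 51 = 1255 days.
1255 mod 7 = 2, so 2 days before Tuesday is Sunday.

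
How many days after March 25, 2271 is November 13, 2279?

Day-of-year of March 25, 2271: 84.
Day-of-year of November 13, 2279: 317.
2271 has 365 days, so 365 − 84 = 281 days remain in 2271.
Full years 2272–2278: 5 common + 2 leap = 5×365 + 2×366 = 2557 days.
Total: 281 + 2557 + 317 = 3155 days.

3155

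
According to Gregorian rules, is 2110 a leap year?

No

2110 is not a leap year.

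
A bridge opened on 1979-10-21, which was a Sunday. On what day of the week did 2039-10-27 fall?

Thursday

From October 21, 1979 to October 21, 2039: 60 years, of which 15 contain a Feb 29 — 45×365 + 15×366 = 21915 days.
(2000 is a leap year (divisible by 400).)
Within October 2039: 27 − 21 = 6 days.
Total: 21921 days.
21921 mod 7 = 4, so 4 days after Sunday is Thursday.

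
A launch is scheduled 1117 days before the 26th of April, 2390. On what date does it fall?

the 5th of April, 2387

Count 1117 days before April 26, 2390:
April 5, 2387 → April 5, 2388: 366 days (2388 is a leap year).
April 5, 2388 → April 5, 2389: 365 days.
April 5, 2389 → April 5, 2390: 365 days.
Within April 2390: 26 − 5 = 21 days.
Total: 1117 days.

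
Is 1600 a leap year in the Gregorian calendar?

Yes

1600 is a leap year (divisible by 400).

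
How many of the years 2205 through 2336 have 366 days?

Years divisible by 4: 2208, 2212, …, 2336 — 33 in all.
Of these, 2300 is divisible by 100 but not 400, so not leap.
Leap years: 33 − 1 = 32.

32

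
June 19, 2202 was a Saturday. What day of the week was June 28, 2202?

Monday

Within June 2202: 28 − 19 = 9 days.
9 mod 7 = 2, so 2 days after Saturday is Monday.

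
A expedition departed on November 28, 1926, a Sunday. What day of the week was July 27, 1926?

Tuesday

Count forward from the earlier date (July 27, 1926) to the later (November 28, 1926):
July 1926: 31 − 27 = 4 days remain.
Then August (31), September (30), October (31): 31 + 30 + 31 = 92 days.
November 1–28, 1926: 28 days.
Total: 4 + 92 + 28 = 124 days.
124 mod 7 = 5, so 5 days before Sunday is Tuesday.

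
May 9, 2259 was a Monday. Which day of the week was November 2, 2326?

Day-of-year of May 9, 2259: 129.
Day-of-year of November 2, 2326: 306.
2259 has 365 days, so 365 − 129 = 236 days remain in 2259.
Full years 2260–2325: 50 common + 16 leap = 50×365 + 16×366 = 24106 days.
Total: 236 + 24106 + 306 = 24648 days.
24648 mod 7 = 1, so 1 day after Monday is Tuesday.

Tuesday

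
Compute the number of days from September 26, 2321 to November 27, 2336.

5541

From September 26, 2321 to September 26, 2336: 15 years, of which 4 contain a Feb 29 — 11×365 + 4×366 = 5479 days.
September 2336: 30 − 26 = 4 days remain.
Then October (31): 31 days.
November 1–27, 2336: 27 days.
Residual: 62 days.
Total: 5541 days.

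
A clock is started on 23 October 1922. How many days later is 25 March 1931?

Day-of-year of October 23, 1922: 296.
Day-of-year of March 25, 1931: 84.
1922 has 365 days, so 365 − 296 = 69 days remain in 1922.
Full years 1923–1930: 6 common + 2 leap = 6×365 + 2×366 = 2922 days.
Total: 69 + 2922 + 84 = 3075 days.

3075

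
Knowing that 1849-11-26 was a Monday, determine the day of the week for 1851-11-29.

Day-of-year of November 26, 1849: 330.
Day-of-year of November 29, 1851: 333.
1849 has 365 days, so 365 − 330 = 35 days remain in 1849.
Full years: 1850: 365. Sum = 365.
Total: 35 + 365 + 333 = 733 days.
733 mod 7 = 5, so 5 days after Monday is Saturday.

Saturday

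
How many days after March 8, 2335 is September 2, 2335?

March 2335: 31 − 8 = 23 days remain.
Then April (30), May (31), June (30), July (31), August (31): 30 + 31 + 30 + 31 + 31 = 153 days.
September 1–2, 2335: 2 days.
Total: 23 + 153 + 2 = 178 days.

178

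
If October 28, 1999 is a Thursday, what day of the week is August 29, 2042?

Friday

Day-of-year of October 28, 1999: 301.
Day-of-year of August 29, 2042: 241.
1999 has 365 days, so 365 − 301 = 64 days remain in 1999.
Full years 2000–2041: 31 common + 11 leap = 31×365 + 11×366 = 15341 days.
Total: 64 + 15341 + 241 = 15646 days.
15646 mod 7 = 1, so 1 day after Thursday is Friday.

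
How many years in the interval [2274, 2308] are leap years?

Years divisible by 4 in [2274, 2308]: 2276, 2280, 2284, 2288, 2292, 2296, 2300, 2304, 2308.
Of these, 2300 is divisible by 100 but not 400, so not leap.
Leap years: 9 − 1 = 8.

8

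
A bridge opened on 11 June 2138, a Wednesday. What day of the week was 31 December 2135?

Saturday

Count forward from the earlier date (December 31, 2135) to the later (June 11, 2138):
Day-of-year of December 31, 2135: 365.
Day-of-year of June 11, 2138: 162.
2135 has 365 days, so 365 − 365 = 0 days remain in 2135.
Full years: 2136: 366; 2137: 365. Sum = 731.
Total: 0 + 731 + 162 = 893 days.
893 mod 7 = 4, so 4 days before Wednesday is Saturday.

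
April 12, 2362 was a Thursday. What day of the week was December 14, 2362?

Friday

April 2362: 30 − 12 = 18 days remain.
Then May (31), June (30), July (31), August (31), September (30), October (31), November (30): 31 + 30 + 31 + 31 + 30 + 31 + 30 = 214 days.
December 1–14, 2362: 14 days.
Total: 18 + 214 + 14 = 246 days.
246 mod 7 = 1, so 1 day after Thursday is Friday.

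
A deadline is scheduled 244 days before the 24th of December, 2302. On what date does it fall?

the 24th of April, 2302

Count 244 days before December 24, 2302:
April 2302: 30 − 24 = 6 days remain.
Then May (31), June (30), July (31), August (31), September (30), October (31), November (30): 31 + 30 + 31 + 31 + 30 + 31 + 30 = 214 days.
December 1–24, 2302: 24 days.
Total: 6 + 214 + 24 = 244 days.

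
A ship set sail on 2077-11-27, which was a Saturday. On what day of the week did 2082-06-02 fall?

November 27, 2077 → November 27, 2078: 365 days.
November 27, 2078 → November 27, 2079: 365 days.
November 27, 2079 → November 27, 2080: 366 days (2080 is a leap year).
November 27, 2080 → November 27, 2081: 365 days.
November 2081: 30 − 27 = 3 days remain.
Then December (31), January (31), February 2082 (28), March (31), April (30), May (31): 31 + 31 + 28 + 31 + 30 + 31 = 182 days.
June 1–2, 2082: 2 days.
Residual: 187 days.
Total: 1648 days.
1648 mod 7 = 3, so 3 days after Saturday is Tuesday.

Tuesday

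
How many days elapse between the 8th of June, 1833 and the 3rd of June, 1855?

Day-of-year of June 8, 1833: 159.
Day-of-year of June 3, 1855: 154.
1833 has 365 days, so 365 − 159 = 206 days remain in 1833.
Full years 1834–1854: 16 common + 5 leap = 16×365 + 5×366 = 7670 days.
Total: 206 + 7670 + 154 = 8030 days.

8030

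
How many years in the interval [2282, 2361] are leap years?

Years divisible by 4: 2284, 2288, …, 2360 — 20 in all.
Of these, 2300 is divisible by 100 but not 400, so not leap.
Leap years: 20 − 1 = 19.

19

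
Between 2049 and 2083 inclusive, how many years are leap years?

8

Years divisible by 4 in [2049, 2083]: 2052, 2056, 2060, 2064, 2068, 2072, 2076, 2080.
No century exceptions apply. Count: 8.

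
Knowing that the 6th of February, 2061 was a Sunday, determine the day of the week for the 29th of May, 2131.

Tuesday

From February 6, 2061 to February 6, 2131: 70 years, of which 16 contain a Feb 29 — 54×365 + 16×366 = 25566 days.
(2100 is not a leap year (divisible by 100 but not 400).)
February 2131: 28 − 6 = 22 days remain (2131 is not a leap year, so February has 28 days).
Then March (31), April (30): 31 + 30 = 61 days.
May 1–29, 2131: 29 days.
Residual: 112 days.
Total: 25678 days.
25678 mod 7 = 2, so 2 days after Sunday is Tuesday.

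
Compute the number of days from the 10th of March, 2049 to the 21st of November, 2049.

March 2049: 31 − 10 = 21 days remain.
Then April (30), May (31), June (30), July (31), August (31), September (30), October (31): 30 + 31 + 30 + 31 + 31 + 30 + 31 = 214 days.
November 1–21, 2049: 21 days.
Total: 21 + 214 + 21 = 256 days.

256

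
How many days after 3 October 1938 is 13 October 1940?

October 1938: 31 − 3 = 28 days remain.
Then 23 full months totalling 700 days.
October 1–13, 1940: 13 days.
Total: 28 + 700 + 13 = 741 days.

741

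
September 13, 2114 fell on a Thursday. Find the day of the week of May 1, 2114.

Tuesday

Count forward from the earlier date (May 1, 2114) to the later (September 13, 2114):
May 2114: 31 − 1 = 30 days remain.
Then June (30), July (31), August (31): 30 + 31 + 31 = 92 days.
September 1–13, 2114: 13 days.
Total: 30 + 92 + 13 = 135 days.
135 mod 7 = 2, so 2 days before Thursday is Tuesday.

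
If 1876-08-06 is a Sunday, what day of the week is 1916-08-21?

Monday

From August 6, 1876 to August 6, 1916: 40 years, of which 9 contain a Feb 29 — 31×365 + 9×366 = 14609 days.
(1900 is not a leap year (divisible by 100 but not 400).)
Within August 1916: 21 − 6 = 15 days.
Total: 14624 days.
14624 mod 7 = 1, so 1 day after Sunday is Monday.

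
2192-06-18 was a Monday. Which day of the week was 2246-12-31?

Thursday

From June 18, 2192 to June 18, 2246: 54 years, of which 12 contain a Feb 29 — 42×365 + 12×366 = 19722 days.
(2200 is not a leap year (divisible by 100 but not 400).)
June 2246: 30 − 18 = 12 days remain.
Then July (31), August (31), September (30), October (31), November (30): 31 + 31 + 30 + 31 + 30 = 153 days.
December 1–31, 2246: 31 days.
Residual: 196 days.
Total: 19918 days.
19918 mod 7 = 3, so 3 days after Monday is Thursday.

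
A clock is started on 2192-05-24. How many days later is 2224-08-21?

11776

Day-of-year of May 24, 2192: 145.
Day-of-year of August 21, 2224: 234.
2192 has 366 days, so 366 − 145 = 221 days remain in 2192.
Full years 2193–2223: 25 common + 6 leap = 25×365 + 6×366 = 11321 days.
Total: 221 + 11321 + 234 = 11776 days.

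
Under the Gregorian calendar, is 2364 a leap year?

2364 is a leap year.

Yes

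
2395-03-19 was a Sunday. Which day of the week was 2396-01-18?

March 2395: 31 − 19 = 12 days remain.
Then 9 full months totalling 275 days.
January 1–18, 2396: 18 days.
Residual: 305 days.
Total: 305 days.
305 mod 7 = 4, so 4 days after Sunday is Thursday.

Thursday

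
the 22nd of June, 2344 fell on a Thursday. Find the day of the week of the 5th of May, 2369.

Monday

From June 22, 2344 to June 22, 2368: 24 years, of which 6 contain a Feb 29 — 18×365 + 6×366 = 8766 days.
June 2368: 30 − 22 = 8 days remain.
Then 10 full months totalling 304 days.
May 1–5, 2369: 5 days.
Residual: 317 days.
Total: 9083 days.
9083 mod 7 = 4, so 4 days after Thursday is Monday.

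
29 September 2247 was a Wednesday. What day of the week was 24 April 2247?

Saturday

Count forward from the earlier date (April 24, 2247) to the later (September 29, 2247):
April 2247: 30 − 24 = 6 days remain.
Then May (31), June (30), July (31), August (31): 31 + 30 + 31 + 31 = 123 days.
September 1–29, 2247: 29 days.
Total: 6 + 123 + 29 = 158 days.
158 mod 7 = 4, so 4 days before Wednesday is Saturday.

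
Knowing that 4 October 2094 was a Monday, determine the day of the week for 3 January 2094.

Sunday

Count forward from the earlier date (January 3, 2094) to the later (October 4, 2094):
January 2094: 31 − 3 = 28 days remain.
Then February 2094 (28), March (31), April (30), May (31), June (30), July (31), August (31), September (30): 28 + 31 + 30 + 31 + 30 + 31 + 31 + 30 = 242 days.
October 1–4, 2094: 4 days.
Total: 28 + 242 + 4 = 274 days.
274 mod 7 = 1, so 1 day before Monday is Sunday.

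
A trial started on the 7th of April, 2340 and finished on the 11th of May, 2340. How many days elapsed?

April 2340: 30 − 7 = 23 days remain.
May 1–11, 2340: 11 days.
Total: 23 + 11 = 34 days.

34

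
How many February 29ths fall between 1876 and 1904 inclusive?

7

Years divisible by 4 in [1876, 1904]: 1876, 1880, 1884, 1888, 1892, 1896, 1900, 1904.
Of these, 1900 is divisible by 100 but not 400, so not leap.
Leap years: 8 − 1 = 7.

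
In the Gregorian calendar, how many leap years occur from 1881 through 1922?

9

Years divisible by 4 in [1881, 1922]: 1884, 1888, 1892, 1896, 1900, 1904, 1908, 1912, 1916, 1920.
Of these, 1900 is divisible by 100 but not 400, so not leap.
Leap years: 10 − 1 = 9.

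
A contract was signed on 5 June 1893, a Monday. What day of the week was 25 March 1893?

Count forward from the earlier date (March 25, 1893) to the later (June 5, 1893):
March 1893: 31 − 25 = 6 days remain.
Then April (30), May (31): 30 + 31 = 61 days.
June 1–5, 1893: 5 days.
Total: 6 + 61 + 5 = 72 days.
72 mod 7 = 2, so 2 days before Monday is Saturday.

Saturday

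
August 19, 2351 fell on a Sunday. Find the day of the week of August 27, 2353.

Thursday

Day-of-year of August 19, 2351: 231.
Day-of-year of August 27, 2353: 239.
2351 has 365 days, so 365 − 231 = 134 days remain in 2351.
Full years: 2352: 366. Sum = 366.
Total: 134 + 366 + 239 = 739 days.
739 mod 7 = 4, so 4 days after Sunday is Thursday.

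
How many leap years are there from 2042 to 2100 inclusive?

Years divisible by 4: 2044, 2048, …, 2100 — 15 in all.
Of these, 2100 is divisible by 100 but not 400, so not leap.
Leap years: 15 − 1 = 14.

14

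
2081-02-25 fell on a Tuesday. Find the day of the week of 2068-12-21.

Count forward from the earlier date (December 21, 2068) to the later (February 25, 2081):
From December 21, 2068 to December 21, 2080: 12 years, of which 3 contain a Feb 29 — 9×365 + 3×366 = 4383 days.
December 2080: 31 − 21 = 10 days remain.
Then January (31): 31 days.
February 1–25, 2081: 25 days (2081 is not a leap year).
Residual: 66 days.
Total: 4449 days.
4449 mod 7 = 4, so 4 days before Tuesday is Friday.

Friday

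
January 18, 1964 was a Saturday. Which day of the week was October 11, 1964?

Sunday

January 1964: 31 − 18 = 13 days remain.
Then February 1964 (29), March (31), April (30), May (31), June (30), July (31), August (31), September (30): 29 + 31 + 30 + 31 + 30 + 31 + 31 + 30 = 243 days.
October 1–11, 1964: 11 days.
Total: 13 + 243 + 11 = 267 days.
267 mod 7 = 1, so 1 day after Saturday is Sunday.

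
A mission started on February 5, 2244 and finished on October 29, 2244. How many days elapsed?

267

February 2244: 29 − 5 = 24 days remain (2244 is a leap year, so February has 29 days).
Then March (31), April (30), May (31), June (30), July (31), August (31), September (30): 31 + 30 + 31 + 30 + 31 + 31 + 30 = 214 days.
October 1–29, 2244: 29 days.
Total: 24 + 214 + 29 = 267 days.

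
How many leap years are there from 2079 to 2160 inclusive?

20

Years divisible by 4: 2080, 2084, …, 2160 — 21 in all.
Of these, 2100 is divisible by 100 but not 400, so not leap.
Leap years: 21 − 1 = 20.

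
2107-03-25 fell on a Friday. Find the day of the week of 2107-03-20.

Count forward from the earlier date (March 20, 2107) to the later (March 25, 2107):
Within March 2107: 25 − 20 = 5 days.
5 mod 7 = 5, so 5 days before Friday is Sunday.

Sunday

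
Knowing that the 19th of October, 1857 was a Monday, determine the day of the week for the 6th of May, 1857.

Count forward from the earlier date (May 6, 1857) to the later (October 19, 1857):
May 1857: 31 − 6 = 25 days remain.
Then June (30), July (31), August (31), September (30): 30 + 31 + 31 + 30 = 122 days.
October 1–19, 1857: 19 days.
Total: 25 + 122 + 19 = 166 days.
166 mod 7 = 5, so 5 days before Monday is Wednesday.

Wednesday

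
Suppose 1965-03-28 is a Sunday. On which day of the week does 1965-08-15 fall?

Sunday

March 1965: 31 − 28 = 3 days remain.
Then April (30), May (31), June (30), July (31): 30 + 31 + 30 + 31 = 122 days.
August 1–15, 1965: 15 days.
Total: 3 + 122 + 15 = 140 days.
140 is a multiple of 7, so 1965-08-15 falls on the same weekday: Sunday.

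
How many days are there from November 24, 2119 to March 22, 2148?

From November 24, 2119 to November 24, 2147: 28 years, of which 7 contain a Feb 29 — 21×365 + 7×366 = 10227 days.
November 2147: 30 − 24 = 6 days remain.
Then December (31), January (31), February 2148 (29): 31 + 31 + 29 = 91 days.
March 1–22, 2148: 22 days.
Residual: 119 days.
Total: 10346 days.

10346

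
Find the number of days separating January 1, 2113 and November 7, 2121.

3232

Day-of-year of January 1, 2113: 1.
Day-of-year of November 7, 2121: 311.
2113 has 365 days, so 365 − 1 = 364 days remain in 2113.
Full years 2114–2120: 5 common + 2 leap = 5×365 + 2×366 = 2557 days.
Total: 364 + 2557 + 311 = 3232 days.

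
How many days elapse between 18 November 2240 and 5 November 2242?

717

November 2240: 30 − 18 = 12 days remain.
Then 23 full months totalling 700 days.
November 1–5, 2242: 5 days.
Total: 12 + 700 + 5 = 717 days.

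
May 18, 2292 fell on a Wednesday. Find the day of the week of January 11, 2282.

Count forward from the earlier date (January 11, 2282) to the later (May 18, 2292):
From January 11, 2282 to January 11, 2292: 10 years, of which 2 contain a Feb 29 — 8×365 + 2×366 = 3652 days.
January 2292: 31 − 11 = 20 days remain.
Then February 2292 (29), March (31), April (30): 29 + 31 + 30 = 90 days.
May 1–18, 2292: 18 days.
Residual: 128 days.
Total: 3780 days.
3780 is a multiple of 7, so January 11, 2282 falls on the same weekday: Wednesday.

Wednesday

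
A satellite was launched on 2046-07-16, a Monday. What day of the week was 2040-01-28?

Saturday

Count forward from the earlier date (January 28, 2040) to the later (July 16, 2046):
January 28, 2040 → January 28, 2041: 366 days (2040 is a leap year).
January 28, 2041 → January 28, 2042: 365 days.
January 28, 2042 → January 28, 2043: 365 days.
January 28, 2043 → January 28, 2044: 365 days.
January 28, 2044 → January 28, 2045: 366 days (2044 is a leap year).
January 28, 2045 → January 28, 2046: 365 days.
January 2046: 31 − 28 = 3 days remain.
Then February 2046 (28), March (31), April (30), May (31), June (30): 28 + 31 + 30 + 31 + 30 = 150 days.
July 1–16, 2046: 16 days.
Residual: 169 days.
Total: 2361 days.
2361 mod 7 = 2, so 2 days before Monday is Saturday.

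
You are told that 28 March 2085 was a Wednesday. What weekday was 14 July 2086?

Day-of-year of March 28, 2085: 87.
Day-of-year of July 14, 2086: 195.
2085 has 365 days, so 365 − 87 = 278 days remain in 2085.
Total: 278 + 195 = 473 days.
473 mod 7 = 4, so 4 days after Wednesday is Sunday.

Sunday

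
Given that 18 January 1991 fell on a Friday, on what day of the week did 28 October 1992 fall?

Day-of-year of January 18, 1991: 18.
Day-of-year of October 28, 1992: 302.
1991 has 365 days, so 365 − 18 = 347 days remain in 1991.
Total: 347 + 302 = 649 days.
649 mod 7 = 5, so 5 days after Friday is Wednesday.

Wednesday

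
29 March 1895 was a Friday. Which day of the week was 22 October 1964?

From March 29, 1895 to March 29, 1964: 69 years, of which 17 contain a Feb 29 — 52×365 + 17×366 = 25202 days.
(1900 is not a leap year (divisible by 100 but not 400).)
March 1964: 31 − 29 = 2 days remain.
Then April (30), May (31), June (30), July (31), August (31), September (30): 30 + 31 + 30 + 31 + 31 + 30 = 183 days.
October 1–22, 1964: 22 days.
Residual: 207 days.
Total: 25409 days.
25409 mod 7 = 6, so 6 days after Friday is Thursday.

Thursday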